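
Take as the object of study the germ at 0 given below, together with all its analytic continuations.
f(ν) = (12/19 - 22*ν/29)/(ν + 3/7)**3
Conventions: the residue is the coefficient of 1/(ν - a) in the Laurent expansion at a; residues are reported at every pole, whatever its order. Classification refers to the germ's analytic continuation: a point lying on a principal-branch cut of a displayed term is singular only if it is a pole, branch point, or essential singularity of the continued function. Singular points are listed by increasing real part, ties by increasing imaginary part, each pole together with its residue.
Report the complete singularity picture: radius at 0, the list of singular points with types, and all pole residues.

Denominator factor (ν + 3/7)^3: pole of order 3 at -3/7, modulus 3/7.
The radius of convergence is the smallest modulus among the singular points: 3/7.
At the order-3 pole -3/7 set g(ν) = (ν - (-3/7))^3*f(ν) = 12/19 - 22*ν/29.
Order-3 pole: residue = g''(a)/2; g''(-3/7) = 0, so the residue is 0.

Radius of convergence at 0: 3/7.
At -3/7: a pole of order 3; residue 0.


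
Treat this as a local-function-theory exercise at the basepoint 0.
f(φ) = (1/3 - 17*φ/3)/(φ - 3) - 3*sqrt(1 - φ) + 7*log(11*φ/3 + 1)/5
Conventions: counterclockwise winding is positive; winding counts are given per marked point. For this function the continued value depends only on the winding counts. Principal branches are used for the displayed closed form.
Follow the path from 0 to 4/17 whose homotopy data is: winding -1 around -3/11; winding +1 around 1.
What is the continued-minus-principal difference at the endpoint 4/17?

Continued minus principal equals ((6/17)*sqrt(221)) - ((14/5)*pi)*i.

The rational part is single-valued and drops out of the difference; each branch term changes only by its own monodromy.
(-3)*sqrt(1 - φ/(1)): winding +1 is odd, the square root flips sign, contributing -2*(-3)*sqrt(1 - (4/17)/(1)) = -2*(-3)*sqrt(13/17) = (6/17)*sqrt(221).
(7/5)*log(1 - φ/(-3/11)): each positive loop around -3/11 adds 2*pi*i to the log, so winding -1 contributes (7/5)*(-1)*2*pi*i = -(14/5)*pi*i.
Summing the contributions at φ = 4/17 gives ((6/17)*sqrt(221)) - ((14/5)*pi)*i.


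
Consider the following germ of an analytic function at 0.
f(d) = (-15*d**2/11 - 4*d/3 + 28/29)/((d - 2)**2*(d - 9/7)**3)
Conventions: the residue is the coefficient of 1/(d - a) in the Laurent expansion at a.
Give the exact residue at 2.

The residue is 38185504/598125.

At the order-2 pole 2 set g(d) = (d - (2))^2*f(d) = (-15*d**2/11 - 4*d/3 + 28/29)/(d - 9/7)**3.
Order-2 pole: residue = g'(a); g'(2) = 38185504/598125, so the residue is 38185504/598125.


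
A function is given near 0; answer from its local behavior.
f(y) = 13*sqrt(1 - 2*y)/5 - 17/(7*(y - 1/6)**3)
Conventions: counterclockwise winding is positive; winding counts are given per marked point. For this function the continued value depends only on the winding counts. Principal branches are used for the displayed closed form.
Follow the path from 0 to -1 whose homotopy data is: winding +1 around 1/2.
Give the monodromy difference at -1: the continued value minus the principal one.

Continued minus principal equals -(26/5)*sqrt(3).

The rational part is single-valued and drops out of the difference; each branch term changes only by its own monodromy.
(13/5)*sqrt(1 - y/(1/2)): winding +1 is odd, the square root flips sign, contributing -2*(13/5)*sqrt(1 - (-1)/(1/2)) = -2*(13/5)*sqrt(3) = -(26/5)*sqrt(3).
Summing the contributions at y = -1 gives -(26/5)*sqrt(3).


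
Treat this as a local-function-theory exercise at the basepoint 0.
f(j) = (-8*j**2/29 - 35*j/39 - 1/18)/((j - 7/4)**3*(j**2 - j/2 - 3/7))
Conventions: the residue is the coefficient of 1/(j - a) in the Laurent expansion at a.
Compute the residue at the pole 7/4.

At the order-3 pole 7/4 set g(j) = (j - (7/4))^3*f(j) = (-8*j**2/29 - 35*j/39 - 1/18)/(j**2 - j/2 - 3/7).
Order-3 pole: residue = g''(a)/2; g''(7/4) = -84994195328/25940750589, so the residue is -42497097664/25940750589.

The residue is -42497097664/25940750589.


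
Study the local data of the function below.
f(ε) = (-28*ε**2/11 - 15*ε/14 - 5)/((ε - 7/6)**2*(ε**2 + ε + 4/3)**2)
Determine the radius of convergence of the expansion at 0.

The radius of convergence is (2/3)*sqrt(3).

Denominator factor (ε - 7/6)^2: pole of order 2 at 7/6, modulus 7/6.
Denominator factor (ε**2 + ε + 4/3)^2: discriminant -13/3, complex-conjugate roots (-1/2) + ((1/6)*sqrt(39))*i and (-1/2) - ((1/6)*sqrt(39))*i; poles of order 2, moduli (2/3)*sqrt(3) and (2/3)*sqrt(3).
The radius of convergence is the smallest modulus among the singular points: (2/3)*sqrt(3).


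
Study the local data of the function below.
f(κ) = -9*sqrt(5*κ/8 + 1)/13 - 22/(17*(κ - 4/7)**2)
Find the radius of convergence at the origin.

The radius of convergence is 4/7.

Denominator factor (κ - 4/7)^2: pole of order 2 at 4/7, modulus 4/7.
Branch term (-9/13)*sqrt(1 - κ/(-8/5)): its argument vanishes at κ = -8/5, a square-root branch point, modulus 8/5.
The radius of convergence is the smallest modulus among the singular points: 4/7.


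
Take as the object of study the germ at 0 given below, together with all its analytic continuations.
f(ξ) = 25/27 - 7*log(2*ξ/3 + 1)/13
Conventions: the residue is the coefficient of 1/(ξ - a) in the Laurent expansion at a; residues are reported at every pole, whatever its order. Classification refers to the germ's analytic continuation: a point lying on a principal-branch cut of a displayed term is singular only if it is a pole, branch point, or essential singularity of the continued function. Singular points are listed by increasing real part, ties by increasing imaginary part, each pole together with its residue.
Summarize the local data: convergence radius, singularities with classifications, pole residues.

Radius of convergence at 0: 3/2.
At -3/2: a logarithmic branch point.

Branch term (-7/13)*log(1 - ξ/(-3/2)): its argument vanishes at ξ = -3/2, a logarithmic branch point, modulus 3/2.
The radius of convergence is the smallest modulus among the singular points: 3/2.


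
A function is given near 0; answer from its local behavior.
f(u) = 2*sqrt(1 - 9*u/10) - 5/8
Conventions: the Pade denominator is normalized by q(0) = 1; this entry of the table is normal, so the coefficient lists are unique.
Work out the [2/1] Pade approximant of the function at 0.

The Pade approximant has numerator coefficients [11/8, -243/160, 81/400]; denominator coefficients [1, -9/20].

Taylor coefficients needed (expand at 0): a_0 = 11/8, a_1 = -9/10, a_2 = -81/400, a_3 = -729/8000.
Write the denominator as Q(u) = 1 + q1*u. Requiring Q*f - P = O(u^4) with deg P <= 2 kills the coefficients of u^3..u^3 in Q*f:
  u^3: a_3 + q1*a_2 = 0, i.e. -729/8000 + (-81/400)*q1 = 0.
Solving this linear system: q1 = -9/20.
The numerator is Q*f truncated at degree 2: P0 = a_0 = 11/8; P1 = a_1 + q1*a_0 = -243/160; P2 = a_2 + q1*a_1 = 81/400.


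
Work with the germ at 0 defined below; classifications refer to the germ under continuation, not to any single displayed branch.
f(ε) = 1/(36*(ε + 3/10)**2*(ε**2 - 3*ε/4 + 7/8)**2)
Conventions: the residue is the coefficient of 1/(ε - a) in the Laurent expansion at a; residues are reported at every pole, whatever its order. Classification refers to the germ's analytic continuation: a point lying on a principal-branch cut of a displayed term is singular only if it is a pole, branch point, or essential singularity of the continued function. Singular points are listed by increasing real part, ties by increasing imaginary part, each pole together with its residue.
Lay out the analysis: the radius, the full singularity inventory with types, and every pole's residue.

Radius of convergence at 0: 3/10.
At -3/10: a pole of order 2; residue 75000/1685159.
At (3/8) - ((1/8)*sqrt(47))*i: a pole of order 2; residue (-37500/1685159) + ((6370900/11167548693)*sqrt(47))*i.
At (3/8) + ((1/8)*sqrt(47))*i: a pole of order 2; residue (-37500/1685159) - ((6370900/11167548693)*sqrt(47))*i.

Denominator factor (ε**2 - 3*ε/4 + 7/8)^2: discriminant -47/16, complex-conjugate roots (3/8) + ((1/8)*sqrt(47))*i and (3/8) - ((1/8)*sqrt(47))*i; poles of order 2, moduli (1/4)*sqrt(14) and (1/4)*sqrt(14).
Denominator factor (ε + 3/10)^2: pole of order 2 at -3/10, modulus 3/10.
The radius of convergence is the smallest modulus among the singular points: 3/10.
At the order-2 pole -3/10 set g(ε) = (ε - (-3/10))^2*f(ε) = 1/(36*(ε**2 - 3*ε/4 + 7/8)**2).
Order-2 pole: residue = g'(a); g'(-3/10) = 75000/1685159, so the residue is 75000/1685159.
The factor ε**2 - 3*ε/4 + 7/8 splits as (ε - a)(ε - a') with a = (3/8) - ((1/8)*sqrt(47))*i, a' = (3/8) + ((1/8)*sqrt(47))*i. At the order-2 pole a set g(ε) = (ε - a)^2*f(ε) = [1/(36*(ε + 3/10)**2)] / (ε - a')^2.
Order-2 pole: residue = g'(a); g'((3/8) - ((1/8)*sqrt(47))*i) = (-37500/1685159) + ((6370900/11167548693)*sqrt(47))*i, so the residue is (-37500/1685159) + ((6370900/11167548693)*sqrt(47))*i.
The factor ε**2 - 3*ε/4 + 7/8 splits as (ε - a)(ε - a') with a = (3/8) + ((1/8)*sqrt(47))*i, a' = (3/8) - ((1/8)*sqrt(47))*i. At the order-2 pole a set g(ε) = (ε - a)^2*f(ε) = [1/(36*(ε + 3/10)**2)] / (ε - a')^2.
Order-2 pole: residue = g'(a); g'((3/8) + ((1/8)*sqrt(47))*i) = (-37500/1685159) - ((6370900/11167548693)*sqrt(47))*i, so the residue is (-37500/1685159) - ((6370900/11167548693)*sqrt(47))*i.
List the singular points by increasing real part (a conjugate pair: the negative imaginary part first).


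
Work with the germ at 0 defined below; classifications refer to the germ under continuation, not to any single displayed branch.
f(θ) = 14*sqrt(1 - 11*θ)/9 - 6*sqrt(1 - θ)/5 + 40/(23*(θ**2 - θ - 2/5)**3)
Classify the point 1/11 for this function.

The term (14/9)*sqrt(1 - θ/(1/11)) has argument 1 - 1/11/(1/11) = 0 at 1/11: a square-root (algebraic, two-sheeted) branch point; the remaining terms are analytic or single-valued there.

The point is an algebraic (square-root) branch point.


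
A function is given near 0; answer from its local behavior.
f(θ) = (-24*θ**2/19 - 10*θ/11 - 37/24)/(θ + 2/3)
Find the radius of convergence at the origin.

The radius of convergence is 2/3.

Denominator factor (θ + 2/3): pole of order 1 at -2/3, modulus 2/3.
The radius of convergence is the smallest modulus among the singular points: 2/3.


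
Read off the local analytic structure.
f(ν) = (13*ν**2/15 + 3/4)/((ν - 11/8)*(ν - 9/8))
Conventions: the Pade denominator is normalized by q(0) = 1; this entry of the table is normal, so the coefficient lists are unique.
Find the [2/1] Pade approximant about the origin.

Taylor coefficients needed (expand at 0): a_0 = 16/33, a_1 = 2560/3267, a_2 = 2447168/1617165, a_3 = 62089216/32019867.
Write the denominator as Q(ν) = 1 + q1*ν. Requiring Q*f - P = O(ν^4) with deg P <= 2 kills the coefficients of ν^3..ν^3 in Q*f:
  ν^3: a_3 + q1*a_2 = 0, i.e. 62089216/32019867 + (2447168/1617165)*q1 = 0.
Solving this linear system: q1 = -4850720/3785463.
The numerator is Q*f truncated at degree 2: P0 = a_0 = 16/33; P1 = a_1 + q1*a_0 = 204800/1261821; P2 = a_2 + q1*a_1 = 28910144/56781945.

The Pade approximant has numerator coefficients [16/33, 204800/1261821, 28910144/56781945]; denominator coefficients [1, -4850720/3785463].


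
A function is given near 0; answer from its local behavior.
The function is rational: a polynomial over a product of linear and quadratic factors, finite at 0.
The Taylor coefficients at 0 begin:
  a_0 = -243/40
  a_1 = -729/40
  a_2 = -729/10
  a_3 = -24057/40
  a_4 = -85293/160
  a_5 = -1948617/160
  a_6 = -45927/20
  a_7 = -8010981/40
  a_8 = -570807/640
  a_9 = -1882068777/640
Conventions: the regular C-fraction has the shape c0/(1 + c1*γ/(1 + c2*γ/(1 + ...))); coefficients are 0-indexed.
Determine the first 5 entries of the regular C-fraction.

The regular C-fraction coefficients are [-243/40, -3, -1, -17, 1839/68].

Taylor coefficients (read off): a_0 = -243/40, a_1 = -729/40, a_2 = -729/10, a_3 = -24057/40, a_4 = -85293/160.
c0 = a_0 = -243/40. Peel one level at a time: if S = 1 + c*γ/S' with S'(0) = 1, then c is the γ-coefficient of S and S' = c*γ/(S - 1).
S_1 = c0/f = 1 + (-3)*γ + (-3)*γ^2 + ...; c1 = -3.
S_2 = c1*γ/(S_1 - 1) = 1 + (-1)*γ + (-17)*γ^2 + ...; c2 = -1.
S_3 = c2*γ/(S_2 - 1) = 1 + (-17)*γ + (1839/4)*γ^2 + ...; c3 = -17.
S_4 = c3*γ/(S_3 - 1) = 1 + (1839/68)*γ + ...; c4 = 1839/68.


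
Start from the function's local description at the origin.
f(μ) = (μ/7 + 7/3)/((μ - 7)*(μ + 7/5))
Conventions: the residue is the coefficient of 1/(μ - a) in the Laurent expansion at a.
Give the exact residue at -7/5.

The residue is -16/63.

At the order-1 pole -7/5 set g(μ) = (μ - (-7/5))*f(μ) = (μ/7 + 7/3)/(μ - 7).
Simple pole: residue = g(a) at a = -7/5, which is -16/63.


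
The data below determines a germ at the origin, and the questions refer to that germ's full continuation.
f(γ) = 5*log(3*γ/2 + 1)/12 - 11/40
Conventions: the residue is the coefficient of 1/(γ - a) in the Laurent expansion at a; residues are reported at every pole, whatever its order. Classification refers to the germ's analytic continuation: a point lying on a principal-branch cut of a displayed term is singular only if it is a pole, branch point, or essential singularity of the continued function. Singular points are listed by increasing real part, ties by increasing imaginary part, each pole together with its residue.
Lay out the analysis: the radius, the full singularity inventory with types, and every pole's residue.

Radius of convergence at 0: 2/3.
At -2/3: a logarithmic branch point.

Branch term (5/12)*log(1 - γ/(-2/3)): its argument vanishes at γ = -2/3, a logarithmic branch point, modulus 2/3.
The radius of convergence is the smallest modulus among the singular points: 2/3.


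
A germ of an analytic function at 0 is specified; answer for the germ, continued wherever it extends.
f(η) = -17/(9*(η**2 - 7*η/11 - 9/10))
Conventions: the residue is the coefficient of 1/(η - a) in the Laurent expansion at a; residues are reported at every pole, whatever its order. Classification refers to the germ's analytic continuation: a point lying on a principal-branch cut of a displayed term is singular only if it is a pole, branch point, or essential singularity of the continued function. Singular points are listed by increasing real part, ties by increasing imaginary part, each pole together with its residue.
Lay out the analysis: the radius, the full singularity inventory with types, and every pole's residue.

Denominator factor (η**2 - 7*η/11 - 9/10): discriminant 2423/605, real irrational roots 7/22 + (1/110)*sqrt(12115) and 7/22 - (1/110)*sqrt(12115); poles of order 1, moduli 7/22 + (1/110)*sqrt(12115) and -7/22 + (1/110)*sqrt(12115).
The radius of convergence is the smallest modulus among the singular points: -7/22 + (1/110)*sqrt(12115).
The factor η**2 - 7*η/11 - 9/10 splits as (η - a)(η - a') with a = 7/22 - (1/110)*sqrt(12115), a' = 7/22 + (1/110)*sqrt(12115). At the order-1 pole a set g(η) = (η - a)*f(η) = [-17/9] / (η - a').
Simple pole: residue = g(a) at a = 7/22 - (1/110)*sqrt(12115), which is (187/21807)*sqrt(12115).
The factor η**2 - 7*η/11 - 9/10 splits as (η - a)(η - a') with a = 7/22 + (1/110)*sqrt(12115), a' = 7/22 - (1/110)*sqrt(12115). At the order-1 pole a set g(η) = (η - a)*f(η) = [-17/9] / (η - a').
Simple pole: residue = g(a) at a = 7/22 + (1/110)*sqrt(12115), which is -(187/21807)*sqrt(12115).
List the singular points by increasing real part (a conjugate pair: the negative imaginary part first).

Radius of convergence at 0: -7/22 + (1/110)*sqrt(12115).
At 7/22 - (1/110)*sqrt(12115): a pole of order 1; residue (187/21807)*sqrt(12115).
At 7/22 + (1/110)*sqrt(12115): a pole of order 1; residue -(187/21807)*sqrt(12115).


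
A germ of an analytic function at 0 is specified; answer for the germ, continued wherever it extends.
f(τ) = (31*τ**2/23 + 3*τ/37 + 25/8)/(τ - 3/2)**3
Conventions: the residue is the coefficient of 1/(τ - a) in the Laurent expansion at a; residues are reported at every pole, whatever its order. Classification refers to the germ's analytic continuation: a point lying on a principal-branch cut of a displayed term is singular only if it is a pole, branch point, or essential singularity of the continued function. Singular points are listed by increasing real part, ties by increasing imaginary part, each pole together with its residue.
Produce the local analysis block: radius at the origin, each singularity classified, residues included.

Denominator factor (τ - 3/2)^3: pole of order 3 at 3/2, modulus 3/2.
The radius of convergence is the smallest modulus among the singular points: 3/2.
At the order-3 pole 3/2 set g(τ) = (τ - (3/2))^3*f(τ) = 31*τ**2/23 + 3*τ/37 + 25/8.
Order-3 pole: residue = g''(a)/2; g''(3/2) = 62/23, so the residue is 31/23.

Radius of convergence at 0: 3/2.
At 3/2: a pole of order 3; residue 31/23.


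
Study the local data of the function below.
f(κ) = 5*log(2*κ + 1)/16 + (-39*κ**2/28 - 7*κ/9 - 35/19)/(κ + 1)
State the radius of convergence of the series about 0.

Denominator factor (κ + 1): pole of order 1 at -1, modulus 1.
Branch term (5/16)*log(1 - κ/(-1/2)): its argument vanishes at κ = -1/2, a logarithmic branch point, modulus 1/2.
The radius of convergence is the smallest modulus among the singular points: 1/2.

The radius of convergence is 1/2.


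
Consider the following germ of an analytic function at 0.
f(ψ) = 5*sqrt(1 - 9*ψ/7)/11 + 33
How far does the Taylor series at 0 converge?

The radius of convergence is 7/9.

Branch term (5/11)*sqrt(1 - ψ/(7/9)): its argument vanishes at ψ = 7/9, a square-root branch point, modulus 7/9.
The radius of convergence is the smallest modulus among the singular points: 7/9.


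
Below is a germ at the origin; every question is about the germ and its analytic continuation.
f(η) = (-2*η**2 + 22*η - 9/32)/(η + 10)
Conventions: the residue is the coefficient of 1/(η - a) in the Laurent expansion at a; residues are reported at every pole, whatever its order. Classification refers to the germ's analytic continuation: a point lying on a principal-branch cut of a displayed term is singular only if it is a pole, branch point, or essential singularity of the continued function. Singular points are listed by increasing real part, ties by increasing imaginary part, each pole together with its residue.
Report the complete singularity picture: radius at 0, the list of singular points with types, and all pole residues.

Denominator factor (η + 10): pole of order 1 at -10, modulus 10.
The radius of convergence is the smallest modulus among the singular points: 10.
At the order-1 pole -10 set g(η) = (η - (-10))*f(η) = -2*η**2 + 22*η - 9/32.
Simple pole: residue = g(a) at a = -10, which is -13449/32.

Radius of convergence at 0: 10.
At -10: a pole of order 1; residue -13449/32.


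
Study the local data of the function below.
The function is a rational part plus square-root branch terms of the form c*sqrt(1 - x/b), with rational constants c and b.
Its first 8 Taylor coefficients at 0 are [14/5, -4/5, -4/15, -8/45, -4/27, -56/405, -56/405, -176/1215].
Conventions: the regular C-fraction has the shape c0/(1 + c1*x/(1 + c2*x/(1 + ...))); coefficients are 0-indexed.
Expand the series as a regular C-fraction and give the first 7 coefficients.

The regular C-fraction coefficients are [14/5, 2/7, -13/21, -7/39, -19/39, -13/57, -25/57].

Taylor coefficients (read off): a_0 = 14/5, a_1 = -4/5, a_2 = -4/15, a_3 = -8/45, a_4 = -4/27, a_5 = -56/405, a_6 = -56/405.
c0 = a_0 = 14/5. Peel one level at a time: if S = 1 + c*x/S' with S'(0) = 1, then c is the x-coefficient of S and S' = c*x/(S - 1).
S_1 = c0/f = 1 + (2/7)*x + (26/147)*x^2 + ...; c1 = 2/7.
S_2 = c1*x/(S_1 - 1) = 1 + (-13/21)*x + (-1/9)*x^2 + ...; c2 = -13/21.
S_3 = c2*x/(S_2 - 1) = 1 + (-7/39)*x + (-133/1521)*x^2 + ...; c3 = -7/39.
S_4 = c3*x/(S_3 - 1) = 1 + (-19/39)*x + (-1/9)*x^2 + ...; c4 = -19/39.
S_5 = c4*x/(S_4 - 1) = 1 + (-13/57)*x + (-325/3249)*x^2 + ...; c5 = -13/57.
S_6 = c5*x/(S_5 - 1) = 1 + (-25/57)*x + ...; c6 = -25/57.


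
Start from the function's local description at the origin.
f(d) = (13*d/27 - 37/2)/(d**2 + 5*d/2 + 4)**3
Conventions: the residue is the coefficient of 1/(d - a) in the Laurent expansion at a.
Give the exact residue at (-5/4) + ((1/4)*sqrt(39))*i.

The residue is ((33008/533871)*sqrt(39))*i.

The factor d**2 + 5*d/2 + 4 splits as (d - a)(d - a') with a = (-5/4) + ((1/4)*sqrt(39))*i, a' = (-5/4) - ((1/4)*sqrt(39))*i. At the order-3 pole a set g(d) = (d - a)^3*f(d) = [13*d/27 - 37/2] / (d - a')^3.
Order-3 pole: residue = g''(a)/2; g''((-5/4) + ((1/4)*sqrt(39))*i) = ((66016/533871)*sqrt(39))*i, so the residue is ((33008/533871)*sqrt(39))*i.


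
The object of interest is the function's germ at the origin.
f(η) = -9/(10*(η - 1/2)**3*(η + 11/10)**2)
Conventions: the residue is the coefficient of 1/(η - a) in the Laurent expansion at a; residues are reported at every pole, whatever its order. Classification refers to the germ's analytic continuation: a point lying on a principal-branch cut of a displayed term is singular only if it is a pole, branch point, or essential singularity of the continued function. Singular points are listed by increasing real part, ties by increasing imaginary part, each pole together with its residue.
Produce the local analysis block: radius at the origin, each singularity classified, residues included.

Radius of convergence at 0: 1/2.
At -11/10: a pole of order 2; residue 3375/8192.
At 1/2: a pole of order 3; residue -3375/8192.

Denominator factor (η + 11/10)^2: pole of order 2 at -11/10, modulus 11/10.
Denominator factor (η - 1/2)^3: pole of order 3 at 1/2, modulus 1/2.
The radius of convergence is the smallest modulus among the singular points: 1/2.
At the order-2 pole -11/10 set g(η) = (η - (-11/10))^2*f(η) = -9/(10*(η - 1/2)**3).
Order-2 pole: residue = g'(a); g'(-11/10) = 3375/8192, so the residue is 3375/8192.
At the order-3 pole 1/2 set g(η) = (η - (1/2))^3*f(η) = -9/(10*(η + 11/10)**2).
Order-3 pole: residue = g''(a)/2; g''(1/2) = -3375/4096, so the residue is -3375/8192.
List the singular points by increasing real part (a conjugate pair: the negative imaginary part first).


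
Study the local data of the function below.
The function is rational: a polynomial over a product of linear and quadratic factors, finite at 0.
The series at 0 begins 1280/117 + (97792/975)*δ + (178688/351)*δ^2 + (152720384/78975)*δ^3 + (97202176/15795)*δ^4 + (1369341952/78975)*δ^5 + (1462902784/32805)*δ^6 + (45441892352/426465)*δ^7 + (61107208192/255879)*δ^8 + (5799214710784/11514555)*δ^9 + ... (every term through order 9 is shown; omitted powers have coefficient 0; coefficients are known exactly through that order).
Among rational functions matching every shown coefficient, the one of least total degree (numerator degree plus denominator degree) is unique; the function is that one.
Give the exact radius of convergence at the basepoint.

No rational of total degree below 8 reproduces all 10 coefficients; solving the [2/6] Pade equations on them gives f(δ) = (-11*δ**2/5 - 12*δ/25 + 15/26)/((δ - 3/4)**3*(δ - 1/2)**3), whose expansion matches every shown term.
Denominator factor (δ - 1/2)^3: pole of order 3 at 1/2, modulus 1/2.
Denominator factor (δ - 3/4)^3: pole of order 3 at 3/4, modulus 3/4.
The radius of convergence is the smallest modulus among the singular points: 1/2.

The radius of convergence is 1/2.


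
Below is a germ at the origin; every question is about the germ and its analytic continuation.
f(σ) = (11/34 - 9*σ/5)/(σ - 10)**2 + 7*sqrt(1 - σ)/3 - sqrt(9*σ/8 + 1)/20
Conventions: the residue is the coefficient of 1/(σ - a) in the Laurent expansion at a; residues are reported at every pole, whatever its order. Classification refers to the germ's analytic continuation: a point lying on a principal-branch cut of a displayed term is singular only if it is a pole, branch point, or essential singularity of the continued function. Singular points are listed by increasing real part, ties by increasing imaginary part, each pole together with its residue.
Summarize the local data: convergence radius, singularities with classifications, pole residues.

Radius of convergence at 0: 8/9.
At -8/9: an algebraic (square-root) branch point.
At 1: an algebraic (square-root) branch point.
At 10: a pole of order 2; residue -9/5.

Denominator factor (σ - 10)^2: pole of order 2 at 10, modulus 10.
Branch term (-1/20)*sqrt(1 - σ/(-8/9)): its argument vanishes at σ = -8/9, a square-root branch point, modulus 8/9.
Branch term (7/3)*sqrt(1 - σ/(1)): its argument vanishes at σ = 1, a square-root branch point, modulus 1.
The radius of convergence is the smallest modulus among the singular points: 8/9.
The branch terms are analytic at 10 and contribute nothing to the residue; only the rational part matters.
At the order-2 pole 10 set g(σ) = (σ - (10))^2*(rational part) = 11/34 - 9*σ/5.
Order-2 pole: residue = g'(a); g'(10) = -9/5, so the residue is -9/5.
List the singular points by increasing real part (a conjugate pair: the negative imaginary part first).


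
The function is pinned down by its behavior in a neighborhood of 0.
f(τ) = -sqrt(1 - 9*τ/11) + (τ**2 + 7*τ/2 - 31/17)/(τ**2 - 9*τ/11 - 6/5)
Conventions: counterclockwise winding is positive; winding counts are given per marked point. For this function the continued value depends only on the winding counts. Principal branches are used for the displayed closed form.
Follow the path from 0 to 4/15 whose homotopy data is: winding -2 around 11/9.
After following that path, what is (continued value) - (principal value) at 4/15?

The rational part is single-valued and drops out of the difference; each branch term changes only by its own monodromy.
(-1)*sqrt(1 - τ/(11/9)): winding -2 is even, the square root returns to the same sheet, contribution 0.
Summing the contributions at τ = 4/15 gives 0.

Continued minus principal equals 0.


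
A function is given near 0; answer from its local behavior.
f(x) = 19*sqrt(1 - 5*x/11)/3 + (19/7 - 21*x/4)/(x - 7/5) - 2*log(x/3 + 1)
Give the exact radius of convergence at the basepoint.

The radius of convergence is 7/5.

Denominator factor (x - 7/5): pole of order 1 at 7/5, modulus 7/5.
Branch term (-2)*log(1 - x/(-3)): its argument vanishes at x = -3, a logarithmic branch point, modulus 3.
Branch term (19/3)*sqrt(1 - x/(11/5)): its argument vanishes at x = 11/5, a square-root branch point, modulus 11/5.
The radius of convergence is the smallest modulus among the singular points: 7/5.


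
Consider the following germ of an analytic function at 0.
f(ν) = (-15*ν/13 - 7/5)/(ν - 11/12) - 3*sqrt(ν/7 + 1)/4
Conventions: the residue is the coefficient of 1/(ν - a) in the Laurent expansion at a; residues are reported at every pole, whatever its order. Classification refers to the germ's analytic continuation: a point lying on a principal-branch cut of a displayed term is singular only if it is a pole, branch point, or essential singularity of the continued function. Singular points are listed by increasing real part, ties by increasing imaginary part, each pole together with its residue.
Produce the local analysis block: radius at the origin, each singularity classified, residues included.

Denominator factor (ν - 11/12): pole of order 1 at 11/12, modulus 11/12.
Branch term (-3/4)*sqrt(1 - ν/(-7)): its argument vanishes at ν = -7, a square-root branch point, modulus 7.
The radius of convergence is the smallest modulus among the singular points: 11/12.
The branch term is analytic at 11/12 and contributes nothing to the residue; only the rational part matters.
At the order-1 pole 11/12 set g(ν) = (ν - (11/12))*(rational part) = -15*ν/13 - 7/5.
Simple pole: residue = g(a) at a = 11/12, which is -639/260.
List the singular points by increasing real part (a conjugate pair: the negative imaginary part first).

Radius of convergence at 0: 11/12.
At -7: an algebraic (square-root) branch point.
At 11/12: a pole of order 1; residue -639/260.


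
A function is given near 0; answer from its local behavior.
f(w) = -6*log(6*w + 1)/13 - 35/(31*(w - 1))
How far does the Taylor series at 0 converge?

The radius of convergence is 1/6.

Denominator factor (w - 1): pole of order 1 at 1, modulus 1.
Branch term (-6/13)*log(1 - w/(-1/6)): its argument vanishes at w = -1/6, a logarithmic branch point, modulus 1/6.
The radius of convergence is the smallest modulus among the singular points: 1/6.


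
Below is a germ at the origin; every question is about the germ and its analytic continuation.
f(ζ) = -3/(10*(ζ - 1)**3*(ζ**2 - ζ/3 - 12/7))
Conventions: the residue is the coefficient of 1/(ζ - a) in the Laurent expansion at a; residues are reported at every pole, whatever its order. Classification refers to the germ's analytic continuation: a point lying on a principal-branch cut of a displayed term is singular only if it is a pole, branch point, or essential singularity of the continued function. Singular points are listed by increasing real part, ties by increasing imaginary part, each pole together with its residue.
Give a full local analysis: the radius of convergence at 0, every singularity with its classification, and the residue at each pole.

Denominator factor (ζ - 1)^3: pole of order 3 at 1, modulus 1.
Denominator factor (ζ**2 - ζ/3 - 12/7): discriminant 439/63, real irrational roots 1/6 + (1/42)*sqrt(3073) and 1/6 - (1/42)*sqrt(3073); poles of order 1, moduli 1/6 + (1/42)*sqrt(3073) and -1/6 + (1/42)*sqrt(3073).
The radius of convergence is the smallest modulus among the singular points: 1.
The factor ζ**2 - ζ/3 - 12/7 splits as (ζ - a)(ζ - a') with a = 1/6 - (1/42)*sqrt(3073), a' = 1/6 + (1/42)*sqrt(3073). At the order-1 pole a set g(ζ) = (ζ - a)*f(ζ) = [-3/(10*(ζ - 1)**3)] / (ζ - a').
Simple pole: residue = g(a) at a = 1/6 - (1/42)*sqrt(3073), which is -106281/212960 + (164493/18697888)*sqrt(3073).
At the order-3 pole 1 set g(ζ) = (ζ - (1))^3*f(ζ) = -3/(10*(ζ**2 - ζ/3 - 12/7)).
Order-3 pole: residue = g''(a)/2; g''(1) = 106281/53240, so the residue is 106281/106480.
The factor ζ**2 - ζ/3 - 12/7 splits as (ζ - a)(ζ - a') with a = 1/6 + (1/42)*sqrt(3073), a' = 1/6 - (1/42)*sqrt(3073). At the order-1 pole a set g(ζ) = (ζ - a)*f(ζ) = [-3/(10*(ζ - 1)**3)] / (ζ - a').
Simple pole: residue = g(a) at a = 1/6 + (1/42)*sqrt(3073), which is -106281/212960 - (164493/18697888)*sqrt(3073).
List the singular points by increasing real part (a conjugate pair: the negative imaginary part first).

Radius of convergence at 0: 1.
At 1/6 - (1/42)*sqrt(3073): a pole of order 1; residue -106281/212960 + (164493/18697888)*sqrt(3073).
At 1: a pole of order 3; residue 106281/106480.
At 1/6 + (1/42)*sqrt(3073): a pole of order 1; residue -106281/212960 - (164493/18697888)*sqrt(3073).


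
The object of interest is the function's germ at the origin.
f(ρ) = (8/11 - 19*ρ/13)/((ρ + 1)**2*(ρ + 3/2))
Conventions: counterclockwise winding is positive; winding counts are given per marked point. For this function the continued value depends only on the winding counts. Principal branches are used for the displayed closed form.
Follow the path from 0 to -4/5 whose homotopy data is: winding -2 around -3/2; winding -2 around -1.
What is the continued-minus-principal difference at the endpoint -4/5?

Continued minus principal equals 0.

The function is rational, hence single-valued: continuing it around any pole returns the same value, so the difference is 0.


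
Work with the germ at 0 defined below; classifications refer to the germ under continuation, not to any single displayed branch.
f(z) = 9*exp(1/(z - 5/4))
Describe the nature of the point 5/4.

The point is an essential singularity.

The exponent 1/(z - (5/4)) has a pole at 5/4, so exp(1/(z - (5/4))) takes every nonzero value near it: an essential singularity (not a pole of any order).


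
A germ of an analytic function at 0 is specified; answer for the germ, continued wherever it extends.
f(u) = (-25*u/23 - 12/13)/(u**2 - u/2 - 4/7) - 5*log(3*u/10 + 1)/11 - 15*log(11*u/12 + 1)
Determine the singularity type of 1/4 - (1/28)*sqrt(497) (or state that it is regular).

The point is a pole of order 1.

The denominator factor u**2 - u/2 - 4/7 vanishes at 1/4 - (1/28)*sqrt(497) and appears to the power 1; the numerator there equals -1429/1196 + (25/644)*sqrt(497), nonzero, and no other factor vanishes.
The branch terms are analytic at this point.
Hence a pole whose order is the multiplicity, 1.


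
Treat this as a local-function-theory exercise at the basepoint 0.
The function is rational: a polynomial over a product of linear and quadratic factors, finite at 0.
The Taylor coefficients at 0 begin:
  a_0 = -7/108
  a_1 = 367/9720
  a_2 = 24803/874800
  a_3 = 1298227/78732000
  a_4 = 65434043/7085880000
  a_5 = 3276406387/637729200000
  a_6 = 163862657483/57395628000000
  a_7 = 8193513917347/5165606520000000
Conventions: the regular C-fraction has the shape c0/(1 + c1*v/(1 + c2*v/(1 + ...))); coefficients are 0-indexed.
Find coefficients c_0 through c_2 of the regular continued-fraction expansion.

Taylor coefficients (read off): a_0 = -7/108, a_1 = 367/9720, a_2 = 24803/874800.
c0 = a_0 = -7/108. Peel one level at a time: if S = 1 + c*v/S' with S'(0) = 1, then c is the v-coefficient of S and S' = c*v/(S - 1).
S_1 = c0/f = 1 + (367/630)*v + (10277/13230)*v^2 + ...; c1 = 367/630.
S_2 = c1*v/(S_1 - 1) = 1 + (-10277/7707)*v + ...; c2 = -10277/7707.

The regular C-fraction coefficients are [-7/108, 367/630, -10277/7707].


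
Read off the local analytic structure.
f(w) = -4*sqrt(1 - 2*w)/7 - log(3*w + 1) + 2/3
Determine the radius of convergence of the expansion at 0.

The radius of convergence is 1/3.

Branch term (-4/7)*sqrt(1 - w/(1/2)): its argument vanishes at w = 1/2, a square-root branch point, modulus 1/2.
Branch term (-1)*log(1 - w/(-1/3)): its argument vanishes at w = -1/3, a logarithmic branch point, modulus 1/3.
The radius of convergence is the smallest modulus among the singular points: 1/3.


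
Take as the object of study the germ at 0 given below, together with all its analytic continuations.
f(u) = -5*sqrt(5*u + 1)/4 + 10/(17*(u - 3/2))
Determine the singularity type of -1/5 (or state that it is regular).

The term (-5/4)*sqrt(1 - u/(-1/5)) has argument 1 - -1/5/(-1/5) = 0 at -1/5: a square-root (algebraic, two-sheeted) branch point; the remaining terms are analytic or single-valued there.

The point is an algebraic (square-root) branch point.


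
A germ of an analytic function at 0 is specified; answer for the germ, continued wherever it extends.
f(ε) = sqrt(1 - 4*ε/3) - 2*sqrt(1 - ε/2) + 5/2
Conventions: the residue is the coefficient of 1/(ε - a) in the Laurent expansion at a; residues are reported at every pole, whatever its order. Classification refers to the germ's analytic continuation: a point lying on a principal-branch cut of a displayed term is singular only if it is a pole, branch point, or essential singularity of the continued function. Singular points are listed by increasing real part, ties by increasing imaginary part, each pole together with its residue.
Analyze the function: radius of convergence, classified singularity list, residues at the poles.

Radius of convergence at 0: 3/4.
At 3/4: an algebraic (square-root) branch point.
At 2: an algebraic (square-root) branch point.

Branch term (1)*sqrt(1 - ε/(3/4)): its argument vanishes at ε = 3/4, a square-root branch point, modulus 3/4.
Branch term (-2)*sqrt(1 - ε/(2)): its argument vanishes at ε = 2, a square-root branch point, modulus 2.
The radius of convergence is the smallest modulus among the singular points: 3/4.
List the singular points by increasing real part (a conjugate pair: the negative imaginary part first).


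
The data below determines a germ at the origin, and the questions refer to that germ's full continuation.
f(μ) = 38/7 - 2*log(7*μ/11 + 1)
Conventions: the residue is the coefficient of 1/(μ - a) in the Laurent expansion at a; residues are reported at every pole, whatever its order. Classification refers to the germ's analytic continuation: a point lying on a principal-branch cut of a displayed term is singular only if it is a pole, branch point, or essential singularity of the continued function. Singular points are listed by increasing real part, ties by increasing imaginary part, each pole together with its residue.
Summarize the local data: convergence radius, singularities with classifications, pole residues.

Branch term (-2)*log(1 - μ/(-11/7)): its argument vanishes at μ = -11/7, a logarithmic branch point, modulus 11/7.
The radius of convergence is the smallest modulus among the singular points: 11/7.

Radius of convergence at 0: 11/7.
At -11/7: a logarithmic branch point.


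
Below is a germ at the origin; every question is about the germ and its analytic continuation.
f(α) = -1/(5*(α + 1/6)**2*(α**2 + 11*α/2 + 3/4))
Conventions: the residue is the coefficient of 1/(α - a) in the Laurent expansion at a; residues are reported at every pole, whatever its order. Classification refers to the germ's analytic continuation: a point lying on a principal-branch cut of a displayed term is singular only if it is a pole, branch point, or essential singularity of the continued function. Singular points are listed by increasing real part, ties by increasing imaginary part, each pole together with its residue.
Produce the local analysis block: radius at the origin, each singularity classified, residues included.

Radius of convergence at 0: 11/4 - (1/4)*sqrt(109).
At -11/4 - (1/4)*sqrt(109): a pole of order 1; residue -3348/125 + (34956/13625)*sqrt(109).
At -1/6: a pole of order 2; residue 6696/125.
At -11/4 + (1/4)*sqrt(109): a pole of order 1; residue -3348/125 - (34956/13625)*sqrt(109).

Denominator factor (α + 1/6)^2: pole of order 2 at -1/6, modulus 1/6.
Denominator factor (α**2 + 11*α/2 + 3/4): discriminant 109/4, real irrational roots -11/4 + (1/4)*sqrt(109) and -11/4 - (1/4)*sqrt(109); poles of order 1, moduli 11/4 - (1/4)*sqrt(109) and 11/4 + (1/4)*sqrt(109).
The radius of convergence is the smallest modulus among the singular points: 11/4 - (1/4)*sqrt(109).
The factor α**2 + 11*α/2 + 3/4 splits as (α - a)(α - a') with a = -11/4 - (1/4)*sqrt(109), a' = -11/4 + (1/4)*sqrt(109). At the order-1 pole a set g(α) = (α - a)*f(α) = [-1/(5*(α + 1/6)**2)] / (α - a').
Simple pole: residue = g(a) at a = -11/4 - (1/4)*sqrt(109), which is -3348/125 + (34956/13625)*sqrt(109).
At the order-2 pole -1/6 set g(α) = (α - (-1/6))^2*f(α) = -1/(5*(α**2 + 11*α/2 + 3/4)).
Order-2 pole: residue = g'(a); g'(-1/6) = 6696/125, so the residue is 6696/125.
The factor α**2 + 11*α/2 + 3/4 splits as (α - a)(α - a') with a = -11/4 + (1/4)*sqrt(109), a' = -11/4 - (1/4)*sqrt(109). At the order-1 pole a set g(α) = (α - a)*f(α) = [-1/(5*(α + 1/6)**2)] / (α - a').
Simple pole: residue = g(a) at a = -11/4 + (1/4)*sqrt(109), which is -3348/125 - (34956/13625)*sqrt(109).
List the singular points by increasing real part (a conjugate pair: the negative imaginary part first).


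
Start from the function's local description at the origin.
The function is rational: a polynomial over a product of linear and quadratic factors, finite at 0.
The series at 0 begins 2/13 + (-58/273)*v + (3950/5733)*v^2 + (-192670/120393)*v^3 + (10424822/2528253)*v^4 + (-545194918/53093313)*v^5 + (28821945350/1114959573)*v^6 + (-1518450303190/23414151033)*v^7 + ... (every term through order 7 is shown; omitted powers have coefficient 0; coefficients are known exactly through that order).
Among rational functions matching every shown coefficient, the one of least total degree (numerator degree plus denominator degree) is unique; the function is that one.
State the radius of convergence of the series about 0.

The radius of convergence is -3/7 + (1/14)*sqrt(134).

No rational of total degree below 3 reproduces all 8 coefficients; solving the [0/3] Pade equations on them gives f(v) = 3/(13*(v - 3)*(v**2 - 6*v/7 - 1/2)), whose expansion matches every shown term.
Denominator factor (v**2 - 6*v/7 - 1/2): discriminant 134/49, real irrational roots 3/7 + (1/14)*sqrt(134) and 3/7 - (1/14)*sqrt(134); poles of order 1, moduli 3/7 + (1/14)*sqrt(134) and -3/7 + (1/14)*sqrt(134).
Denominator factor (v - 3): pole of order 1 at 3, modulus 3.
The radius of convergence is the smallest modulus among the singular points: -3/7 + (1/14)*sqrt(134).
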